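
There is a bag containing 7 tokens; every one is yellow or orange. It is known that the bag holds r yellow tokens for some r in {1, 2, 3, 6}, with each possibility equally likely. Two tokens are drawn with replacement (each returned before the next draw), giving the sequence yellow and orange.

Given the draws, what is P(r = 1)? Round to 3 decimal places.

0.176

The likelihood of the observed sequence under each hypothesis: P(data | r = 1) = (1/7)(6/7) = 6/49; P(data | r = 2) = (2/7)(5/7) = 10/49; P(data | r = 3) = (3/7)(4/7) = 12/49; P(data | r = 6) = (6/7)(1/7) = 6/49.
Multiplying each by its prior: 1/4 · 6/49 = 3/98, 1/4 · 10/49 = 5/98, 1/4 · 12/49 = 3/49, 1/4 · 6/49 = 3/98; these sum to 17/98.
Hence P(r = 1 | data) = (3/98) / (17/98) = 3/17.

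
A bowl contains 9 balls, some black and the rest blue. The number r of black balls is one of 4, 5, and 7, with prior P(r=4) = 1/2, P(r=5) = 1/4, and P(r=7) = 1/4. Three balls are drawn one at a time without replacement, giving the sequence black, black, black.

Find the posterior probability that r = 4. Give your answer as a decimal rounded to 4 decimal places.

0.1509

For each hypothesis, P(data | H) works out to: P(data | r = 4) = (4/9)(3/8)(2/7) = 1/21; P(data | r = 5) = (5/9)(4/8)(3/7) = 5/42; P(data | r = 7) = (7/9)(6/8)(5/7) = 5/12.
Multiplying each by its prior: 1/2 · 1/21 = 1/42, 1/4 · 5/42 = 5/168, 1/4 · 5/12 = 5/48; with total 53/336.
Therefore the posterior P(r = 4 | data) = (1/42) / (53/336) = 8/53.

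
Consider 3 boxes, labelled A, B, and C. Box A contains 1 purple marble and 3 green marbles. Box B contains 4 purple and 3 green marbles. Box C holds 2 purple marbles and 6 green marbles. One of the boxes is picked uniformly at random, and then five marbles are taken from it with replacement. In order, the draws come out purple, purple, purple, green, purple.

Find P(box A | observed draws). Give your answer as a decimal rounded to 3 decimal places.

Compute the likelihood of the observed sequence for each case: P(data | box A) = (1/4)(1/4)(1/4)(3/4)(1/4) = 0.0029297; P(data | box B) = (4/7)(4/7)(4/7)(3/7)(4/7) = 0.045695; P(data | box C) = (2/8)(2/8)(2/8)(6/8)(2/8) = 0.0029297.
The prior-weighted likelihoods are 1/3 · 0.0029297 = 0.00097656, 1/3 · 0.045695 = 0.015232, 1/3 · 0.0029297 = 0.00097656; with total 0.017185.
Therefore the posterior P(box A | data) = (0.00097656) / (0.017185) = 0.056827.

0.057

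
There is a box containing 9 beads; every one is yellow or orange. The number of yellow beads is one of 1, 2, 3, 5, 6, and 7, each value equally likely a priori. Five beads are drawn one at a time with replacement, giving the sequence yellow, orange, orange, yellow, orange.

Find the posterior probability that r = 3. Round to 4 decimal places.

0.2862

Compute the likelihood of the observed sequence for each case: P(data | r = 1) = (1/9)(8/9)(8/9)(1/9)(8/9) = 0.0086708; P(data | r = 2) = (2/9)(7/9)(7/9)(2/9)(7/9) = 0.023235; P(data | r = 3) = (3/9)(6/9)(6/9)(3/9)(6/9) = 0.032922; P(data | r = 5) = (5/9)(4/9)(4/9)(5/9)(4/9) = 0.027096; P(data | r = 6) = (6/9)(3/9)(3/9)(6/9)(3/9) = 0.016461; P(data | r = 7) = (7/9)(2/9)(2/9)(7/9)(2/9) = 0.0066386.
The prior-weighted likelihoods are 1/6 · 0.0086708 = 0.0014451, 1/6 · 0.023235 = 0.0038725, 1/6 · 0.032922 = 0.005487, 1/6 · 0.027096 = 0.004516, 1/6 · 0.016461 = 0.0027435, 1/6 · 0.0066386 = 0.0011064; with total 0.019171.
By Bayes' rule, P(r = 3 | data) = (0.005487) / (0.019171) = 0.28622.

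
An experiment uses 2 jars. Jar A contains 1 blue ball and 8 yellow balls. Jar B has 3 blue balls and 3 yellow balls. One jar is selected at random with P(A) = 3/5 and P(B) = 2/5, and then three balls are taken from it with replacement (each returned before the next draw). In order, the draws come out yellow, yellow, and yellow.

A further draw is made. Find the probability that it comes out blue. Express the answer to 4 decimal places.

0.1524

Under each hypothesis, the probability of the observed sequence is: P(data | jar A) = (8/9)(8/9)(8/9) = 0.70233; P(data | jar B) = (3/6)(3/6)(3/6) = 0.125.
Multiplying each by its prior: 3/5 · 0.70233 = 0.4214, 2/5 · 0.125 = 0.05; these sum to 0.4714.
Normalising, the posterior is P(jar A | data) = 0.89393, P(jar B | data) = 0.10607.
Averaging over the posterior, P(blue next | data) = (1/9)(0.89393) + (1/2)(0.10607) = 0.15236.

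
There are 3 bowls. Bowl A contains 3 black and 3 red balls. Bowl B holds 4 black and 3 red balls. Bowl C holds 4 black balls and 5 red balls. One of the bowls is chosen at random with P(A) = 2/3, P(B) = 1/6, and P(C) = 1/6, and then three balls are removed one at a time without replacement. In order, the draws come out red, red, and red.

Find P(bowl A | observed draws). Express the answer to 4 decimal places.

For each hypothesis, P(data | H) works out to: P(data | bowl A) = (3/6)(2/5)(1/4) = 0.05; P(data | bowl B) = (3/7)(2/6)(1/5) = 0.028571; P(data | bowl C) = (5/9)(4/8)(3/7) = 0.11905.
Weighting by the prior gives 2/3 · 0.05 = 0.033333, 1/6 · 0.028571 = 0.0047619, 1/6 · 0.11905 = 0.019841; summing to 0.057937.
So P(bowl A | data) = (0.033333) / (0.057937) = 0.57534.

0.5753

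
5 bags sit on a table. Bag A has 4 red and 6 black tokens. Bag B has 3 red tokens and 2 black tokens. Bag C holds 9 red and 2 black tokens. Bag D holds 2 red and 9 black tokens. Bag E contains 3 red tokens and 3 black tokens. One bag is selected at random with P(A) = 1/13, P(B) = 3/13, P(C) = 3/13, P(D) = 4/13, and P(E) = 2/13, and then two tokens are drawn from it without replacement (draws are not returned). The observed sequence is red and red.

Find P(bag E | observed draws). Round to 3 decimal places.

0.115

Under each hypothesis, the probability of the observed sequence is: P(data | bag A) = (4/10)(3/9) = 2/15; P(data | bag B) = (3/5)(2/4) = 3/10; P(data | bag C) = (9/11)(8/10) = 36/55; P(data | bag D) = (2/11)(1/10) = 1/55; P(data | bag E) = (3/6)(2/5) = 1/5.
Multiplying each by its prior: 1/13 · 2/15 = 2/195, 3/13 · 3/10 = 9/130, 3/13 · 36/55 = 108/715, 4/13 · 1/55 = 4/715, 2/13 · 1/5 = 2/65; with total 229/858.
Therefore the posterior P(bag E | data) = (2/65) / (229/858) = 132/1145.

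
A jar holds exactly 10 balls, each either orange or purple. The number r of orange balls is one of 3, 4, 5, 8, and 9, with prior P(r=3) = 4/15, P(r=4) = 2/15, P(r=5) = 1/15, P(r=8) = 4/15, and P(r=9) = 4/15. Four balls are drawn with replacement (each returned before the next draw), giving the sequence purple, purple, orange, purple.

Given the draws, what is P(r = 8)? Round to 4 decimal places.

The likelihood of the observed sequence under each hypothesis: P(data | r = 3) = (7/10)(7/10)(3/10)(7/10) = 0.1029; P(data | r = 4) = (6/10)(6/10)(4/10)(6/10) = 0.0864; P(data | r = 5) = (5/10)(5/10)(5/10)(5/10) = 0.0625; P(data | r = 8) = (2/10)(2/10)(8/10)(2/10) = 0.0064; P(data | r = 9) = (1/10)(1/10)(9/10)(1/10) = 0.0009.
The prior-weighted likelihoods are 4/15 · 0.1029 = 0.02744, 2/15 · 0.0864 = 0.01152, 1/15 · 0.0625 = 0.0041667, 4/15 · 0.0064 = 0.0017067, 4/15 · 0.0009 = 0.00024; these sum to 0.045073.
So P(r = 8 | data) = (0.0017067) / (0.045073) = 0.037864.

0.0379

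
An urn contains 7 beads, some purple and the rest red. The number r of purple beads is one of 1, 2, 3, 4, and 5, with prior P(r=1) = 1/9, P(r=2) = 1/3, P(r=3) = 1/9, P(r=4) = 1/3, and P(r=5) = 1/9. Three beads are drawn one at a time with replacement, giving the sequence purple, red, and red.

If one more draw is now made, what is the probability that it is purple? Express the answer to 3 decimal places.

The likelihood of the observed sequence under each hypothesis: P(data | r = 1) = (1/7)(6/7)(6/7) = 0.10496; P(data | r = 2) = (2/7)(5/7)(5/7) = 0.14577; P(data | r = 3) = (3/7)(4/7)(4/7) = 0.13994; P(data | r = 4) = (4/7)(3/7)(3/7) = 0.10496; P(data | r = 5) = (5/7)(2/7)(2/7) = 0.058309.
Multiplying each by its prior: 1/9 · 0.10496 = 0.011662, 1/3 · 0.14577 = 0.048591, 1/9 · 0.13994 = 0.015549, 1/3 · 0.10496 = 0.034985, 1/9 · 0.058309 = 0.0064788; summing to 0.11727.
Dividing through by the total gives posterior P(r = 1 | data) = 0.099448, P(r = 2 | data) = 0.41436, P(r = 3 | data) = 0.1326, P(r = 4 | data) = 0.29834, P(r = 5 | data) = 0.055249.
The predictive probability is P(purple next | data) = (1/7)(0.099448) + (2/7)(0.41436) + (3/7)(0.1326) + (4/7)(0.29834) + (5/7)(0.055249) = 0.39937.

0.399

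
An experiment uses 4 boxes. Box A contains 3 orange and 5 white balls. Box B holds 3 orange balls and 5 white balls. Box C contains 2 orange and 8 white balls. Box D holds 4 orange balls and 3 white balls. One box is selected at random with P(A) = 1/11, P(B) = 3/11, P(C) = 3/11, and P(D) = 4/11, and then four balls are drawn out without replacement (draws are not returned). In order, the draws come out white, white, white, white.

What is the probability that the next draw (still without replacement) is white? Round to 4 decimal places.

0.5741

Under each hypothesis, the probability of the observed sequence is: P(data | box A) = (5/8)(4/7)(3/6)(2/5) = 1/14; P(data | box B) = (5/8)(4/7)(3/6)(2/5) = 1/14; P(data | box C) = (8/10)(7/9)(6/8)(5/7) = 1/3; P(data | box D) = (3/7)(2/6)(1/5)(0/4) = 0.
Weighting by the prior gives 1/11 · 1/14 = 1/154, 3/11 · 1/14 = 3/154, 3/11 · 1/3 = 1/11, 4/11 · 0 = 0; summing to 9/77.
Dividing through by the total gives posterior P(box A | data) = 1/18, P(box B | data) = 1/6, P(box C | data) = 7/9, P(box D | data) = 0.
Averaging over the posterior, P(white next | data) = (1/4)(1/18) + (1/4)(1/6) + (2/3)(7/9) = 31/54.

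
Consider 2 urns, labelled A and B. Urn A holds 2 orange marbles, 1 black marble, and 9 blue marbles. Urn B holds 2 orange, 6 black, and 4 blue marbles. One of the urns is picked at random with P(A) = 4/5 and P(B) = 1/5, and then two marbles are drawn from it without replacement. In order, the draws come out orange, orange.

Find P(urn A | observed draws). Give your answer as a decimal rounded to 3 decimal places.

The likelihood of the observed sequence under each hypothesis: P(data | urn A) = (2/12)(1/11) = 1/66; P(data | urn B) = (2/12)(1/11) = 1/66.
Weighting by the prior gives 4/5 · 1/66 = 2/165, 1/5 · 1/66 = 1/330; these sum to 1/66.
So P(urn A | data) = (2/165) / (1/66) = 4/5.

0.800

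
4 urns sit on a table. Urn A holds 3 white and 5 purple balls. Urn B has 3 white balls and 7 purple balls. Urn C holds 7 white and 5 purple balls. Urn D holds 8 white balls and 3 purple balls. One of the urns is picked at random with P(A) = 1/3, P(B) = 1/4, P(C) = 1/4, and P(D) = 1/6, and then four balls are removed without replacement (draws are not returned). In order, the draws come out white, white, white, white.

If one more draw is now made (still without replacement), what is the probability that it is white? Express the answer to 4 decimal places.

Compute the likelihood of the observed sequence for each case: P(data | urn A) = (3/8)(2/7)(1/6)(0/5) = 0; P(data | urn B) = (3/10)(2/9)(1/8)(0/7) = 0; P(data | urn C) = (7/12)(6/11)(5/10)(4/9) = 7/99; P(data | urn D) = (8/11)(7/10)(6/9)(5/8) = 7/33.
Weighting by the prior gives 1/3 · 0 = 0, 1/4 · 0 = 0, 1/4 · 7/99 = 7/396, 1/6 · 7/33 = 7/198; these sum to 7/132.
Dividing through by the total gives posterior P(urn A | data) = 0, P(urn B | data) = 0, P(urn C | data) = 1/3, P(urn D | data) = 2/3.
Averaging over the posterior, P(white next | data) = (3/8)(1/3) + (4/7)(2/3) = 85/168.

0.5060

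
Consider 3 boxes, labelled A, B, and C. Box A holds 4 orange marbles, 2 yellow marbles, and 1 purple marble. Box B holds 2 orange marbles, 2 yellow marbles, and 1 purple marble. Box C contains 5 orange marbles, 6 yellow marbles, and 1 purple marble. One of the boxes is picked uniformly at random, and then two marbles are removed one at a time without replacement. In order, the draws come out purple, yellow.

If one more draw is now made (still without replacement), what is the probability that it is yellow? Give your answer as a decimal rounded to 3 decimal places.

0.340

For each hypothesis, P(data | H) works out to: P(data | box A) = (1/7)(2/6) = 0.047619; P(data | box B) = (1/5)(2/4) = 0.1; P(data | box C) = (1/12)(6/11) = 0.045455.
Weighting by the prior gives 1/3 · 0.047619 = 0.015873, 1/3 · 0.1 = 0.033333, 1/3 · 0.045455 = 0.015152; summing to 0.064358.
Dividing through by the total gives posterior P(box A | data) = 0.24664, P(box B | data) = 0.51794, P(box C | data) = 0.23543.
The predictive probability is P(yellow next | data) = (1/5)(0.24664) + (1/3)(0.51794) + (1/2)(0.23543) = 0.33969.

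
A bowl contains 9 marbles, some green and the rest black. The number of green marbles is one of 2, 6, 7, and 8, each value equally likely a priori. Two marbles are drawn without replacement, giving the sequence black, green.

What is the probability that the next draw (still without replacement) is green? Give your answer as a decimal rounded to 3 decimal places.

0.646

The likelihood of the observed sequence under each hypothesis: P(data | r = 2) = (7/9)(2/8) = 7/36; P(data | r = 6) = (3/9)(6/8) = 1/4; P(data | r = 7) = (2/9)(7/8) = 7/36; P(data | r = 8) = (1/9)(8/8) = 1/9.
The prior-weighted likelihoods are 1/4 · 7/36 = 7/144, 1/4 · 1/4 = 1/16, 1/4 · 7/36 = 7/144, 1/4 · 1/9 = 1/36; with total 3/16.
Normalising, the posterior is P(r = 2 | data) = 7/27, P(r = 6 | data) = 1/3, P(r = 7 | data) = 7/27, P(r = 8 | data) = 4/27.
So P(green next | data) = Σ P(green next | H) P(H | data) = (1/7)(7/27) + (5/7)(1/3) + (6/7)(7/27) + (1)(4/27) = 122/189.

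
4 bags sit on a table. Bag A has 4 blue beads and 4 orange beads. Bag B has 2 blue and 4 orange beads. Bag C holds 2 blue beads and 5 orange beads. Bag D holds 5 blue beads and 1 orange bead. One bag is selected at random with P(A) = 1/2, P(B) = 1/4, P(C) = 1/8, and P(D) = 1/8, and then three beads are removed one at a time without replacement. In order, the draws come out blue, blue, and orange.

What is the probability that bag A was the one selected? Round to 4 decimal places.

0.6218

Compute the likelihood of the observed sequence for each case: P(data | bag A) = (4/8)(3/7)(4/6) = 0.14286; P(data | bag B) = (2/6)(1/5)(4/4) = 0.066667; P(data | bag C) = (2/7)(1/6)(5/5) = 0.047619; P(data | bag D) = (5/6)(4/5)(1/4) = 0.16667.
Multiplying each by its prior: 1/2 · 0.14286 = 0.071429, 1/4 · 0.066667 = 0.016667, 1/8 · 0.047619 = 0.0059524, 1/8 · 0.16667 = 0.020833; summing to 0.11488.
Hence P(bag A | data) = (0.071429) / (0.11488) = 0.62176.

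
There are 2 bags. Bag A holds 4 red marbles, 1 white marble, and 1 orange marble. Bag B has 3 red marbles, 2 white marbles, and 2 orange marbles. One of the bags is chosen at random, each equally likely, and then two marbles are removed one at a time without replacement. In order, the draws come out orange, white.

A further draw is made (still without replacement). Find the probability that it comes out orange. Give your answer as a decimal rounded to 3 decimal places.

For each hypothesis, P(data | H) works out to: P(data | bag A) = (1/6)(1/5) = 1/30; P(data | bag B) = (2/7)(2/6) = 2/21.
Multiplying each by its prior: 1/2 · 1/30 = 1/60, 1/2 · 2/21 = 1/21; these sum to 9/140.
The posterior is then P(bag A | data) = 7/27, P(bag B | data) = 20/27.
Averaging over the posterior, P(orange next | data) = (0)(7/27) + (1/5)(20/27) = 4/27.

0.148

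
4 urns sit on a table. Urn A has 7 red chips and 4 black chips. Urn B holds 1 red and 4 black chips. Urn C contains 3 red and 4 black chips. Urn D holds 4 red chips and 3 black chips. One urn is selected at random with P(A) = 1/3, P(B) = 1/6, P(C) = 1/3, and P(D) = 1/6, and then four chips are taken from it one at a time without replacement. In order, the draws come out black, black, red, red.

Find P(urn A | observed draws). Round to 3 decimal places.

Compute the likelihood of the observed sequence for each case: P(data | urn A) = (4/11)(3/10)(7/9)(6/8) = 0.063636; P(data | urn B) = (4/5)(3/4)(1/3)(0/2) = 0; P(data | urn C) = (4/7)(3/6)(3/5)(2/4) = 0.085714; P(data | urn D) = (3/7)(2/6)(4/5)(3/4) = 0.085714.
Multiplying each by its prior: 1/3 · 0.063636 = 0.021212, 1/6 · 0 = 0, 1/3 · 0.085714 = 0.028571, 1/6 · 0.085714 = 0.014286; with total 0.064069.
By Bayes' rule, P(urn A | data) = (0.021212) / (0.064069) = 0.33108.

0.331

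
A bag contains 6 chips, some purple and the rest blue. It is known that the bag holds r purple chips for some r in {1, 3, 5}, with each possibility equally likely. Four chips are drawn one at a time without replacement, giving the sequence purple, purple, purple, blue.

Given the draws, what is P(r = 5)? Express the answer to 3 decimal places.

0.769

The likelihood of the observed sequence under each hypothesis: P(data | r = 1) = (1/6)(0/5) = 0; P(data | r = 3) = (3/6)(2/5)(1/4)(3/3) = 1/20; P(data | r = 5) = (5/6)(4/5)(3/4)(1/3) = 1/6.
Weighting by the prior gives 1/3 · 0 = 0, 1/3 · 1/20 = 1/60, 1/3 · 1/6 = 1/18; these sum to 13/180.
So P(r = 5 | data) = (1/18) / (13/180) = 10/13.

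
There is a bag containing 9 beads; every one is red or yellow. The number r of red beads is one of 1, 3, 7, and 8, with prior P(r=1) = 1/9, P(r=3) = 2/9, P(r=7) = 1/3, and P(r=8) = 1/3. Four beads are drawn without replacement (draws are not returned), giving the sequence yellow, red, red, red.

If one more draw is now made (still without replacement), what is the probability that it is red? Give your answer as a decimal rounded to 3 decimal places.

For each hypothesis, P(data | H) works out to: P(data | r = 1) = (8/9)(1/8)(0/7) = 0; P(data | r = 3) = (6/9)(3/8)(2/7)(1/6) = 1/84; P(data | r = 7) = (2/9)(7/8)(6/7)(5/6) = 5/36; P(data | r = 8) = (1/9)(8/8)(7/7)(6/6) = 1/9.
Weighting by the prior gives 1/9 · 0 = 0, 2/9 · 1/84 = 1/378, 1/3 · 5/36 = 5/108, 1/3 · 1/9 = 1/27; these sum to 65/756.
Dividing through by the total gives posterior P(r = 1 | data) = 0, P(r = 3 | data) = 2/65, P(r = 7 | data) = 7/13, P(r = 8 | data) = 28/65.
So P(red next | data) = Σ P(red next | H) P(H | data) = (0)(2/65) + (4/5)(7/13) + (1)(28/65) = 56/65.

0.862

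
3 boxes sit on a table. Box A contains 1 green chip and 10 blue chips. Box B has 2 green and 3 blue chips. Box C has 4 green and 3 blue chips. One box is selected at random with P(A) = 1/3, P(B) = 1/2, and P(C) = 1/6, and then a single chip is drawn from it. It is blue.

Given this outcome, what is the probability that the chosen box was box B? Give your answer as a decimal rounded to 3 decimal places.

0.445

Compute the likelihood of this draw for each case: P(data | box A) = (10/11) = 0.90909; P(data | box B) = (3/5) = 0.6; P(data | box C) = (3/7) = 0.42857.
Multiplying each by its prior: 1/3 · 0.90909 = 0.30303, 1/2 · 0.6 = 0.3, 1/6 · 0.42857 = 0.071429; with total 0.67446.
So P(box B | data) = (0.3) / (0.67446) = 0.4448.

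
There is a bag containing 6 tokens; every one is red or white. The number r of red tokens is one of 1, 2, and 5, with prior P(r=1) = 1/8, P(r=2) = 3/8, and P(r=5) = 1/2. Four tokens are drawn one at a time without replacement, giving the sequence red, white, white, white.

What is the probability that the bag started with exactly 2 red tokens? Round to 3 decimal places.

0.706

For each hypothesis, P(data | H) works out to: P(data | r = 1) = (1/6)(5/5)(4/4)(3/3) = 1/6; P(data | r = 2) = (2/6)(4/5)(3/4)(2/3) = 2/15; P(data | r = 5) = (5/6)(1/5)(0/4) = 0.
Weighting by the prior gives 1/8 · 1/6 = 1/48, 3/8 · 2/15 = 1/20, 1/2 · 0 = 0; these sum to 17/240.
By Bayes' rule, P(r = 2 | data) = (1/20) / (17/240) = 12/17.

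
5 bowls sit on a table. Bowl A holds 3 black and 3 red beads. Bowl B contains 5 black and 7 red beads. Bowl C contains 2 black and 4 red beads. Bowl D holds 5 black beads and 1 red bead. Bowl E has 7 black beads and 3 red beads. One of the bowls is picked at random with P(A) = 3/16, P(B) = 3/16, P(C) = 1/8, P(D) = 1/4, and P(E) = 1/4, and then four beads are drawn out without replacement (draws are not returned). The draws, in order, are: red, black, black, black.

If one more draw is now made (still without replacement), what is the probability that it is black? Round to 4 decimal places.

For each hypothesis, P(data | H) works out to: P(data | bowl A) = (3/6)(3/5)(2/4)(1/3) = 0.05; P(data | bowl B) = (7/12)(5/11)(4/10)(3/9) = 0.035354; P(data | bowl C) = (4/6)(2/5)(1/4)(0/3) = 0; P(data | bowl D) = (1/6)(5/5)(4/4)(3/3) = 0.16667; P(data | bowl E) = (3/10)(7/9)(6/8)(5/7) = 0.125.
Multiplying each by its prior: 3/16 · 0.05 = 0.009375, 3/16 · 0.035354 = 0.0066288, 1/8 · 0 = 0, 1/4 · 0.16667 = 0.041667, 1/4 · 0.125 = 0.03125; with total 0.08892.
Dividing through by the total gives posterior P(bowl A | data) = 0.10543, P(bowl B | data) = 0.074547, P(bowl C | data) = 0, P(bowl D | data) = 0.46858, P(bowl E | data) = 0.35144.
The predictive probability is P(black next | data) = (0)(0.10543) + (1/4)(0.074547) + (1)(0.46858) + (2/3)(0.35144) = 0.72151.

0.7215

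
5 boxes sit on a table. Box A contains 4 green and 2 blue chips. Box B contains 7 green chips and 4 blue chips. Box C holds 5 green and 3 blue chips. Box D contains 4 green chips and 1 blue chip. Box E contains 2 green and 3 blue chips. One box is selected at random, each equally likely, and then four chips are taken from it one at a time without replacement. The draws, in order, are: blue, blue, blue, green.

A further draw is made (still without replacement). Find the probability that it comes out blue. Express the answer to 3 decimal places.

0.022

Compute the likelihood of the observed sequence for each case: P(data | box A) = (2/6)(1/5)(0/4) = 0; P(data | box B) = (4/11)(3/10)(2/9)(7/8) = 0.021212; P(data | box C) = (3/8)(2/7)(1/6)(5/5) = 0.017857; P(data | box D) = (1/5)(0/4) = 0; P(data | box E) = (3/5)(2/4)(1/3)(2/2) = 0.1.
The prior-weighted likelihoods are 1/5 · 0 = 0, 1/5 · 0.021212 = 0.0042424, 1/5 · 0.017857 = 0.0035714, 1/5 · 0 = 0, 1/5 · 0.1 = 0.02; with total 0.027814.
The posterior is then P(box A | data) = 0, P(box B | data) = 0.15253, P(box C | data) = 0.1284, P(box D | data) = 0, P(box E | data) = 0.71907.
So P(blue next | data) = Σ P(blue next | H) P(H | data) = (1/7)(0.15253) + (0)(0.1284) + (0)(0.71907) = 0.02179.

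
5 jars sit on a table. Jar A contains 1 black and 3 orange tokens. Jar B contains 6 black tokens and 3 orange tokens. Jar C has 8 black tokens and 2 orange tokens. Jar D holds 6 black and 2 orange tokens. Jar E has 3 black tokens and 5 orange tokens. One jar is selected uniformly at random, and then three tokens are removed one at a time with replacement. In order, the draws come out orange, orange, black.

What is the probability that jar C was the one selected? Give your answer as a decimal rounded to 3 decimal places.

Under each hypothesis, the probability of the observed sequence is: P(data | jar A) = (3/4)(3/4)(1/4) = 0.14062; P(data | jar B) = (3/9)(3/9)(6/9) = 0.074074; P(data | jar C) = (2/10)(2/10)(8/10) = 0.032; P(data | jar D) = (2/8)(2/8)(6/8) = 0.046875; P(data | jar E) = (5/8)(5/8)(3/8) = 0.14648.
The prior-weighted likelihoods are 1/5 · 0.14062 = 0.028125, 1/5 · 0.074074 = 0.014815, 1/5 · 0.032 = 0.0064, 1/5 · 0.046875 = 0.009375, 1/5 · 0.14648 = 0.029297; these sum to 0.088012.
By Bayes' rule, P(jar C | data) = (0.0064) / (0.088012) = 0.072718.

0.073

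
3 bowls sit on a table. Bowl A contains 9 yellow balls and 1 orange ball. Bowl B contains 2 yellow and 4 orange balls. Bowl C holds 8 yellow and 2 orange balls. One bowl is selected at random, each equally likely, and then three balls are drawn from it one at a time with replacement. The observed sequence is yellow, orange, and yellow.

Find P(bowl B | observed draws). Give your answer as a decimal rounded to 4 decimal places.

The likelihood of the observed sequence under each hypothesis: P(data | bowl A) = (9/10)(1/10)(9/10) = 0.081; P(data | bowl B) = (2/6)(4/6)(2/6) = 0.074074; P(data | bowl C) = (8/10)(2/10)(8/10) = 0.128.
The prior-weighted likelihoods are 1/3 · 0.081 = 0.027, 1/3 · 0.074074 = 0.024691, 1/3 · 0.128 = 0.042667; with total 0.094358.
Therefore the posterior P(bowl B | data) = (0.024691) / (0.094358) = 0.26168.

0.2617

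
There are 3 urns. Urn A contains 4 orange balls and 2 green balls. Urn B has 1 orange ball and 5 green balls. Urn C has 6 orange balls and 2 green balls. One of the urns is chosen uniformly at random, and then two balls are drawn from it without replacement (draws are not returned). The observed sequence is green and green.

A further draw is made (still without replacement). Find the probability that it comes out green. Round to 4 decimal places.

0.6502

Compute the likelihood of the observed sequence for each case: P(data | urn A) = (2/6)(1/5) = 0.066667; P(data | urn B) = (5/6)(4/5) = 0.66667; P(data | urn C) = (2/8)(1/7) = 0.035714.
The prior-weighted likelihoods are 1/3 · 0.066667 = 0.022222, 1/3 · 0.66667 = 0.22222, 1/3 · 0.035714 = 0.011905; with total 0.25635.
Normalising, the posterior is P(urn A | data) = 0.086687, P(urn B | data) = 0.86687, P(urn C | data) = 0.04644.
Averaging over the posterior, P(green next | data) = (0)(0.086687) + (3/4)(0.86687) + (0)(0.04644) = 0.65015.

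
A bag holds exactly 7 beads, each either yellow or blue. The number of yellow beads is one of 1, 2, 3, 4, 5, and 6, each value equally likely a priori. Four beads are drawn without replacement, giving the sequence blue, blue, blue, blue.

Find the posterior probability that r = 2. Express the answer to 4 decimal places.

0.2381

Under each hypothesis, the probability of the observed sequence is: P(data | r = 1) = (6/7)(5/6)(4/5)(3/4) = 3/7; P(data | r = 2) = (5/7)(4/6)(3/5)(2/4) = 1/7; P(data | r = 3) = (4/7)(3/6)(2/5)(1/4) = 1/35; P(data | r = 4) = (3/7)(2/6)(1/5)(0/4) = 0; P(data | r = 5) = (2/7)(1/6)(0/5) = 0; P(data | r = 6) = (1/7)(0/6) = 0.
The prior-weighted likelihoods are 1/6 · 3/7 = 1/14, 1/6 · 1/7 = 1/42, 1/6 · 1/35 = 1/210, 1/6 · 0 = 0, 1/6 · 0 = 0, 1/6 · 0 = 0; with total 1/10.
Hence P(r = 2 | data) = (1/42) / (1/10) = 5/21.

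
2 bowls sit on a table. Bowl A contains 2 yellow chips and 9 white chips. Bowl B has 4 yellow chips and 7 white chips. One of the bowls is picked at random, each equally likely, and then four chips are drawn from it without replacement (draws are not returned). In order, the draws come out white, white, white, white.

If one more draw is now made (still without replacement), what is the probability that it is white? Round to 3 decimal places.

Compute the likelihood of the observed sequence for each case: P(data | bowl A) = (9/11)(8/10)(7/9)(6/8) = 21/55; P(data | bowl B) = (7/11)(6/10)(5/9)(4/8) = 7/66.
Multiplying each by its prior: 1/2 · 21/55 = 21/110, 1/2 · 7/66 = 7/132; these sum to 161/660.
Normalising, the posterior is P(bowl A | data) = 18/23, P(bowl B | data) = 5/23.
The predictive probability is P(white next | data) = (5/7)(18/23) + (3/7)(5/23) = 15/23.

0.652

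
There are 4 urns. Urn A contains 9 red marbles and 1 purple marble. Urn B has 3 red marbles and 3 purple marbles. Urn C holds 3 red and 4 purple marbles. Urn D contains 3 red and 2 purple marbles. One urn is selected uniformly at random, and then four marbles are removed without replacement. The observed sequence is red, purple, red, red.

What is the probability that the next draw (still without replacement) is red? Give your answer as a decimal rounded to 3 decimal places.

0.359

Under each hypothesis, the probability of the observed sequence is: P(data | urn A) = (9/10)(1/9)(8/8)(7/7) = 1/10; P(data | urn B) = (3/6)(3/5)(2/4)(1/3) = 1/20; P(data | urn C) = (3/7)(4/6)(2/5)(1/4) = 1/35; P(data | urn D) = (3/5)(2/4)(2/3)(1/2) = 1/10.
Weighting by the prior gives 1/4 · 1/10 = 1/40, 1/4 · 1/20 = 1/80, 1/4 · 1/35 = 1/140, 1/4 · 1/10 = 1/40; these sum to 39/560.
Normalising, the posterior is P(urn A | data) = 14/39, P(urn B | data) = 7/39, P(urn C | data) = 4/39, P(urn D | data) = 14/39.
The predictive probability is P(red next | data) = (1)(14/39) + (0)(7/39) + (0)(4/39) + (0)(14/39) = 14/39.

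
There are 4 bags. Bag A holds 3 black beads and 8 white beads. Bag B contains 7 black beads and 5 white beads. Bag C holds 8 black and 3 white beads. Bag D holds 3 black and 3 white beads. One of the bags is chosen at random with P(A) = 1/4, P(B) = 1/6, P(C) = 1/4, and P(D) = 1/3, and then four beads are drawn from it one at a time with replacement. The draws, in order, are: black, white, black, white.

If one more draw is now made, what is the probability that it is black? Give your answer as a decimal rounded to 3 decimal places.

For each hypothesis, P(data | H) works out to: P(data | bag A) = (3/11)(8/11)(3/11)(8/11) = 0.039342; P(data | bag B) = (7/12)(5/12)(7/12)(5/12) = 0.059076; P(data | bag C) = (8/11)(3/11)(8/11)(3/11) = 0.039342; P(data | bag D) = (3/6)(3/6)(3/6)(3/6) = 0.0625.
Weighting by the prior gives 1/4 · 0.039342 = 0.0098354, 1/6 · 0.059076 = 0.009846, 1/4 · 0.039342 = 0.0098354, 1/3 · 0.0625 = 0.020833; these sum to 0.05035.
Normalising, the posterior is P(bag A | data) = 0.19534, P(bag B | data) = 0.19555, P(bag C | data) = 0.19534, P(bag D | data) = 0.41377.
The predictive probability is P(black next | data) = (3/11)(0.19534) + (7/12)(0.19555) + (8/11)(0.19534) + (1/2)(0.41377) = 0.5163.

0.516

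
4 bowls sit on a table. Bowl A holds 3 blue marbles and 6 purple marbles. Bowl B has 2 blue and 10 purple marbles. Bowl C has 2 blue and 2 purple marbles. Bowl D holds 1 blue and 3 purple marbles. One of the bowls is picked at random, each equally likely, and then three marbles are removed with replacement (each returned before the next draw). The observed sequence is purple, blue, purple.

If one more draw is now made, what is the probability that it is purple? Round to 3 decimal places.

0.686

Under each hypothesis, the probability of the observed sequence is: P(data | bowl A) = (6/9)(3/9)(6/9) = 0.14815; P(data | bowl B) = (10/12)(2/12)(10/12) = 0.11574; P(data | bowl C) = (2/4)(2/4)(2/4) = 0.125; P(data | bowl D) = (3/4)(1/4)(3/4) = 0.14062.
Multiplying each by its prior: 1/4 · 0.14815 = 0.037037, 1/4 · 0.11574 = 0.028935, 1/4 · 0.125 = 0.03125, 1/4 · 0.14062 = 0.035156; summing to 0.13238.
Dividing through by the total gives posterior P(bowl A | data) = 0.27978, P(bowl B | data) = 0.21858, P(bowl C | data) = 0.23607, P(bowl D | data) = 0.26557.
Averaging over the posterior, P(purple next | data) = (2/3)(0.27978) + (5/6)(0.21858) + (1/2)(0.23607) + (3/4)(0.26557) = 0.68588.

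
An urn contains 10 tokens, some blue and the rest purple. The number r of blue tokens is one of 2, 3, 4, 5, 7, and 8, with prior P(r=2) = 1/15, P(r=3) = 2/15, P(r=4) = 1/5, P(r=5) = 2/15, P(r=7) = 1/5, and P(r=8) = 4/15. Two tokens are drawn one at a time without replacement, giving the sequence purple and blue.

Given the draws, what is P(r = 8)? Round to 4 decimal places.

The likelihood of the observed sequence under each hypothesis: P(data | r = 2) = (8/10)(2/9) = 0.17778; P(data | r = 3) = (7/10)(3/9) = 0.23333; P(data | r = 4) = (6/10)(4/9) = 0.26667; P(data | r = 5) = (5/10)(5/9) = 0.27778; P(data | r = 7) = (3/10)(7/9) = 0.23333; P(data | r = 8) = (2/10)(8/9) = 0.17778.
Weighting by the prior gives 1/15 · 0.17778 = 0.011852, 2/15 · 0.23333 = 0.031111, 1/5 · 0.26667 = 0.053333, 2/15 · 0.27778 = 0.037037, 1/5 · 0.23333 = 0.046667, 4/15 · 0.17778 = 0.047407; with total 0.22741.
Hence P(r = 8 | data) = (0.047407) / (0.22741) = 0.20847.

0.2085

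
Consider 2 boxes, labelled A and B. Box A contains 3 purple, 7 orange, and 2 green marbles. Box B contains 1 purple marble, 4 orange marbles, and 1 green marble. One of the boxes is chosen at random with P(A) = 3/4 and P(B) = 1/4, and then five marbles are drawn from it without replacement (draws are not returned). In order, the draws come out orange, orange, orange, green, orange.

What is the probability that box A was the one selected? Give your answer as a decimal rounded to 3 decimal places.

0.614

Compute the likelihood of the observed sequence for each case: P(data | box A) = (7/12)(6/11)(5/10)(2/9)(4/8) = 7/396; P(data | box B) = (4/6)(3/5)(2/4)(1/3)(1/2) = 1/30.
Multiplying each by its prior: 3/4 · 7/396 = 7/528, 1/4 · 1/30 = 1/120; these sum to 19/880.
So P(box A | data) = (7/528) / (19/880) = 35/57.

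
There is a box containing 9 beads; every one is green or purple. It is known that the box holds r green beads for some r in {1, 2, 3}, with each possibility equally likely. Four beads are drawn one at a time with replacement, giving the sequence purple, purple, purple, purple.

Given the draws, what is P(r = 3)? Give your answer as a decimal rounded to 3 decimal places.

For each hypothesis, P(data | H) works out to: P(data | r = 1) = (8/9)(8/9)(8/9)(8/9) = 0.6243; P(data | r = 2) = (7/9)(7/9)(7/9)(7/9) = 0.36595; P(data | r = 3) = (6/9)(6/9)(6/9)(6/9) = 0.19753.
Multiplying each by its prior: 1/3 · 0.6243 = 0.2081, 1/3 · 0.36595 = 0.12198, 1/3 · 0.19753 = 0.065844; these sum to 0.39593.
So P(r = 3 | data) = (0.065844) / (0.39593) = 0.1663.

0.166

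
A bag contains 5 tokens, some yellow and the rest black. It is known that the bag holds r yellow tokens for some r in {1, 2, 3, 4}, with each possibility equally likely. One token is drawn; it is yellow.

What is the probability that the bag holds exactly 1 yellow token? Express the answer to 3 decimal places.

The likelihood of this draw under each hypothesis: P(data | r = 1) = (1/5) = 1/5; P(data | r = 2) = (2/5) = 2/5; P(data | r = 3) = (3/5) = 3/5; P(data | r = 4) = (4/5) = 4/5.
The prior-weighted likelihoods are 1/4 · 1/5 = 1/20, 1/4 · 2/5 = 1/10, 1/4 · 3/5 = 3/20, 1/4 · 4/5 = 1/5; summing to 1/2.
Therefore the posterior P(r = 1 | data) = (1/20) / (1/2) = 1/10.

0.100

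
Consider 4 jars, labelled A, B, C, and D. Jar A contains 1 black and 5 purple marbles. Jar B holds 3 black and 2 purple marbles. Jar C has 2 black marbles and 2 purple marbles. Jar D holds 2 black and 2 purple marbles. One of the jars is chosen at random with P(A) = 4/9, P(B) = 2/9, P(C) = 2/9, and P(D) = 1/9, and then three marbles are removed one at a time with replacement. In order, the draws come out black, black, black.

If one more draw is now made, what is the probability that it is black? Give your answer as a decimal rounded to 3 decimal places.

0.545

For each hypothesis, P(data | H) works out to: P(data | jar A) = (1/6)(1/6)(1/6) = 0.0046296; P(data | jar B) = (3/5)(3/5)(3/5) = 0.216; P(data | jar C) = (2/4)(2/4)(2/4) = 0.125; P(data | jar D) = (2/4)(2/4)(2/4) = 0.125.
Multiplying each by its prior: 4/9 · 0.0046296 = 0.0020576, 2/9 · 0.216 = 0.048, 2/9 · 0.125 = 0.027778, 1/9 · 0.125 = 0.013889; these sum to 0.091724.
The posterior is then P(jar A | data) = 0.022433, P(jar B | data) = 0.52331, P(jar C | data) = 0.30284, P(jar D | data) = 0.15142.
The predictive probability is P(black next | data) = (1/6)(0.022433) + (3/5)(0.52331) + (1/2)(0.30284) + (1/2)(0.15142) = 0.54485.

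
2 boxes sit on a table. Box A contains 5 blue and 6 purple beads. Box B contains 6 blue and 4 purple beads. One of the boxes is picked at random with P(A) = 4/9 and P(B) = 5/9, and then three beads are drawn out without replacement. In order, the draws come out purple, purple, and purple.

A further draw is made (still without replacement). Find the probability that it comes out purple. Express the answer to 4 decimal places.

Under each hypothesis, the probability of the observed sequence is: P(data | box A) = (6/11)(5/10)(4/9) = 4/33; P(data | box B) = (4/10)(3/9)(2/8) = 1/30.
Multiplying each by its prior: 4/9 · 4/33 = 16/297, 5/9 · 1/30 = 1/54; these sum to 43/594.
Dividing through by the total gives posterior P(box A | data) = 32/43, P(box B | data) = 11/43.
The predictive probability is P(purple next | data) = (3/8)(32/43) + (1/7)(11/43) = 95/301.

0.3156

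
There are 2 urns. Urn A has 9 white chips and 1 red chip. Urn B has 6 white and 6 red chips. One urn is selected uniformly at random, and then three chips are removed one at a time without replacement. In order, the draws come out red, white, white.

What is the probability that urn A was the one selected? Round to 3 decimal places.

Under each hypothesis, the probability of the observed sequence is: P(data | urn A) = (1/10)(9/9)(8/8) = 1/10; P(data | urn B) = (6/12)(6/11)(5/10) = 3/22.
Multiplying each by its prior: 1/2 · 1/10 = 1/20, 1/2 · 3/22 = 3/44; summing to 13/110.
So P(urn A | data) = (1/20) / (13/110) = 11/26.

0.423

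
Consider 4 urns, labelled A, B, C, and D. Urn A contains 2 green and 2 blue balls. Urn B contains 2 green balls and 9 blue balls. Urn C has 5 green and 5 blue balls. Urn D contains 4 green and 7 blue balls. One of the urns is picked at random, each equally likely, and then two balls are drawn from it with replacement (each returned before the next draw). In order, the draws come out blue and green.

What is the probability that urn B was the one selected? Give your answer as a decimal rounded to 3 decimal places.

0.169

For each hypothesis, P(data | H) works out to: P(data | urn A) = (2/4)(2/4) = 1/4; P(data | urn B) = (9/11)(2/11) = 18/121; P(data | urn C) = (5/10)(5/10) = 1/4; P(data | urn D) = (7/11)(4/11) = 28/121.
The prior-weighted likelihoods are 1/4 · 1/4 = 1/16, 1/4 · 18/121 = 9/242, 1/4 · 1/4 = 1/16, 1/4 · 28/121 = 7/121; summing to 213/968.
So P(urn B | data) = (9/242) / (213/968) = 12/71.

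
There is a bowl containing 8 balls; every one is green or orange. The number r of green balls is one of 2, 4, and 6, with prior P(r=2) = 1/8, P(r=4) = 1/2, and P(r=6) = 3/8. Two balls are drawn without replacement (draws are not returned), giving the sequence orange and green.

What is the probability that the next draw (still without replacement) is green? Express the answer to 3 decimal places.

For each hypothesis, P(data | H) works out to: P(data | r = 2) = (6/8)(2/7) = 3/14; P(data | r = 4) = (4/8)(4/7) = 2/7; P(data | r = 6) = (2/8)(6/7) = 3/14.
Multiplying each by its prior: 1/8 · 3/14 = 3/112, 1/2 · 2/7 = 1/7, 3/8 · 3/14 = 9/112; with total 1/4.
Dividing through by the total gives posterior P(r = 2 | data) = 3/28, P(r = 4 | data) = 4/7, P(r = 6 | data) = 9/28.
Averaging over the posterior, P(green next | data) = (1/6)(3/28) + (1/2)(4/7) + (5/6)(9/28) = 4/7.

0.571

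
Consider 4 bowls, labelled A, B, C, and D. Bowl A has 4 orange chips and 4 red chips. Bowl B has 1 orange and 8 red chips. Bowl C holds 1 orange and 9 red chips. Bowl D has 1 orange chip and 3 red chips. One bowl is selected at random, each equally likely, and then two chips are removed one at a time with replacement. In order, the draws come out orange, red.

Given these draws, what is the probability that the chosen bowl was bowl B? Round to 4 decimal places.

0.1577

Compute the likelihood of the observed sequence for each case: P(data | bowl A) = (4/8)(4/8) = 0.25; P(data | bowl B) = (1/9)(8/9) = 0.098765; P(data | bowl C) = (1/10)(9/10) = 0.09; P(data | bowl D) = (1/4)(3/4) = 0.1875.
Multiplying each by its prior: 1/4 · 0.25 = 0.0625, 1/4 · 0.098765 = 0.024691, 1/4 · 0.09 = 0.0225, 1/4 · 0.1875 = 0.046875; summing to 0.15657.
By Bayes' rule, P(bowl B | data) = (0.024691) / (0.15657) = 0.15771.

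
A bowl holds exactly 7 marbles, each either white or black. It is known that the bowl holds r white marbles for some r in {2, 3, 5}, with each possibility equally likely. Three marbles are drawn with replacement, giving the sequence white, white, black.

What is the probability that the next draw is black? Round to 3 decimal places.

0.464

Compute the likelihood of the observed sequence for each case: P(data | r = 2) = (2/7)(2/7)(5/7) = 0.058309; P(data | r = 3) = (3/7)(3/7)(4/7) = 0.10496; P(data | r = 5) = (5/7)(5/7)(2/7) = 0.14577.
The prior-weighted likelihoods are 1/3 · 0.058309 = 0.019436, 1/3 · 0.10496 = 0.034985, 1/3 · 0.14577 = 0.048591; with total 0.10301.
The posterior is then P(r = 2 | data) = 0.18868, P(r = 3 | data) = 0.33962, P(r = 5 | data) = 0.4717.
Averaging over the posterior, P(black next | data) = (5/7)(0.18868) + (4/7)(0.33962) + (2/7)(0.4717) = 0.46361.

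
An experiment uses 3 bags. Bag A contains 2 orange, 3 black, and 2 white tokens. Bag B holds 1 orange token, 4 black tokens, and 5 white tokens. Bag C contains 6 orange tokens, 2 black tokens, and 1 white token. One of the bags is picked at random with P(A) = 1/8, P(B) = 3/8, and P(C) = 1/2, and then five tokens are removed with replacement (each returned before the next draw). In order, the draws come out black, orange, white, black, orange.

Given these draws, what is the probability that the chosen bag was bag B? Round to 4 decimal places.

Under each hypothesis, the probability of the observed sequence is: P(data | bag A) = (3/7)(2/7)(2/7)(3/7)(2/7) = 0.0042839; P(data | bag B) = (4/10)(1/10)(5/10)(4/10)(1/10) = 0.0008; P(data | bag C) = (2/9)(6/9)(1/9)(2/9)(6/9) = 0.0024387.
The prior-weighted likelihoods are 1/8 · 0.0042839 = 0.00053549, 3/8 · 0.0008 = 0.0003, 1/2 · 0.0024387 = 0.0012193; these sum to 0.0020548.
So P(bag B | data) = (0.0003) / (0.0020548) = 0.146.

0.1460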